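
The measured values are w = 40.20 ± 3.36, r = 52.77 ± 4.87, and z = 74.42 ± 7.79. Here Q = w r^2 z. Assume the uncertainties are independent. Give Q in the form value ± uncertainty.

(8.331 ± 1.90) × 10^6

Relative error in a monomial: (δQ/Q)² = Σ (nᵢ · δxᵢ/xᵢ)².
  (1·δw/w)² = (1×0.0836)² = 0.00699;  (2·δr/r)² = (2×0.0923)² = 0.0341;  (1·δz/z)² = (1×0.105)² = 0.0110
δQ/Q = √(0.0520) = 0.228
Q = 8.331e+06, so δQ = 0.228 × 8.331e+06 = 1.9e+06.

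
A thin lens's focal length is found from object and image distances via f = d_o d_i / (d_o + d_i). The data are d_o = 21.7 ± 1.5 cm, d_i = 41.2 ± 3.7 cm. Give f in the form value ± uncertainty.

14.2 ± 0.780 cm

∂f/∂d_o = (d_i/(d_o+d_i))² = 0.429;  ∂f/∂d_i = (d_o/(d_o+d_i))² = 0.119
δf = √((∂f/∂d_o · δd_o)² + (∂f/∂d_i · δd_i)²) = √(0.414 + 0.194) = 0.780 cm
f = 14.2 cm.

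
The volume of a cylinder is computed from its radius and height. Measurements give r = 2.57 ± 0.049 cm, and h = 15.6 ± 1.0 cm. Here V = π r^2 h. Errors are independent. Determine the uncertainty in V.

24.1 cm^3

Relative error in a monomial: (δV/V)² = Σ (nᵢ · δxᵢ/xᵢ)².
  (2·δr/r)² = (2×0.0191)² = 0.00145;  (1·δh/h)² = (1×0.0641)² = 0.00411
δV/V = √(0.00556) = 0.0746
V = 324 cm^3, so δV = 0.0746 × 324 = 24.1 cm^3.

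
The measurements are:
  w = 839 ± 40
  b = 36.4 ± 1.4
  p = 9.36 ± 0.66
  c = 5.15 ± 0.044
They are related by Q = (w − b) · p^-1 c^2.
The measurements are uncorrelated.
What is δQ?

200

Let u = w − b = 803. δu = √(δw² + δb²) = √(1600 + 1.96) = 40.0, so δu/u = 0.0499.
Q is then a monomial in u, p, c:
δQ/Q = √((δu/u)² + (-1·δp/p)² + (2·δc/c)²) = √(0.00249 + 0.00497 + 0.000292) = 0.0880
Q = 2270, so δQ = 0.0880 × 2270 = 200.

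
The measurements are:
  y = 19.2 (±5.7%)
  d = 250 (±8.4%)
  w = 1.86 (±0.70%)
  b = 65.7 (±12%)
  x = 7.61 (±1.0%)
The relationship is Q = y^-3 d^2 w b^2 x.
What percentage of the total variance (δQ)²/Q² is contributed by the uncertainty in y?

25.4%

(δQ/Q)² = (-3·δy/y)² + (2·δd/d)² + (1·δw/w)² + (2·δb/b)² + (1·δx/x)²
  y term: (-3×0.0570)² = 0.0292
  d term: (2×0.0840)² = 0.0282
  w term: (1×0.00700)² = 4.9e-05
  b term: (2×0.120)² = 0.0576
  x term: (1×0.0100)² = 0.000100
Total = 0.115. Share from y = 0.0292/0.115 = 0.254.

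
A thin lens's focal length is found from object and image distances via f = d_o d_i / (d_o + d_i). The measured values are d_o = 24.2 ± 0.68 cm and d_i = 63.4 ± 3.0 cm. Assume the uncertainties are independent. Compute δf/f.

0.0242

∂f/∂d_o = (d_i/(d_o+d_i))² = 0.524;  ∂f/∂d_i = (d_o/(d_o+d_i))² = 0.0763
δf = √((∂f/∂d_o · δd_o)² + (∂f/∂d_i · δd_i)²) = √(0.127 + 0.0524) = 0.423 cm
f = 17.5 cm, so δf/f = 0.423/17.5 = 0.0242.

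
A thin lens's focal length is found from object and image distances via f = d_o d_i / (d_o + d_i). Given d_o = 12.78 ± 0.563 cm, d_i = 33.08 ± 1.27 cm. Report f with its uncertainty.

9.219 ± 0.309 cm

∂f/∂d_o = (d_i/(d_o+d_i))² = 0.520;  ∂f/∂d_i = (d_o/(d_o+d_i))² = 0.0777
δf = √((∂f/∂d_o · δd_o)² + (∂f/∂d_i · δd_i)²) = √(0.0858 + 0.00973) = 0.309 cm
f = 9.219 cm.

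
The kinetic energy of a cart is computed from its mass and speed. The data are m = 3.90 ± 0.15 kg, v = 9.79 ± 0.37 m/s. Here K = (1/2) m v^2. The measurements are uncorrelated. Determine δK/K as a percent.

8.48%

K is a product of powers, so relative uncertainties combine in quadrature:
  (1·δm/m)² = (1×0.0385)² = 0.00148;  (2·δv/v)² = (2×0.0378)² = 0.00571
δK/K = √(0.00719) = 0.0848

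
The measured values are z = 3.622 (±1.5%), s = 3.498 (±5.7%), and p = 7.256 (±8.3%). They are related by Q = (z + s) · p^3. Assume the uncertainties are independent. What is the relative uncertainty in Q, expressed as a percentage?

25.1%

Let u = z + s = 7.120. δu = √(δz² + δs²) = √(0.00295 + 0.0398) = 0.207, so δu/u = 0.0290.
Q is then a monomial in u, p:
δQ/Q = √((δu/u)² + (3·δp/p)²) = √(0.000842 + 0.0620) = 0.251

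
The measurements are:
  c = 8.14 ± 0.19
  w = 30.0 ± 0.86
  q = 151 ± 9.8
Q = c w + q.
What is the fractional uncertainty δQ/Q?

0.0337

Let p = c·w = 244. δp/p = √((1·δc/c)² + (1·δw/w)²) = √(0.000545 + 0.000822) = 0.0370, so δp = 9.03.
Q = p + q: δQ = √(δp² + δq²) = √(81.5 + 96.0) = 13.3
Q = 395, so δQ/Q = 13.3/395 = 0.0337.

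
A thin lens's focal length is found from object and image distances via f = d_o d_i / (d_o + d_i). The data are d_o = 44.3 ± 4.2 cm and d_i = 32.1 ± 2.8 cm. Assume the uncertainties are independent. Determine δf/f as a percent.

6.44%

∂f/∂d_o = (d_i/(d_o+d_i))² = 0.177;  ∂f/∂d_i = (d_o/(d_o+d_i))² = 0.336
δf = √((∂f/∂d_o · δd_o)² + (∂f/∂d_i · δd_i)²) = √(0.550 + 0.886) = 1.20 cm
f = 18.6 cm, so δf/f = 1.20/18.6 = 0.0644.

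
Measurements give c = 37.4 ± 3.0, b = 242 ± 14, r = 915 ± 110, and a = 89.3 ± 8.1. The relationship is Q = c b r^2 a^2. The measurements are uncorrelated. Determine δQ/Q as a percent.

Each factor contributes (exponent × relative error)² to (δQ/Q)²:
  (1·δc/c)² = (1×0.0802)² = 0.00643;  (1·δb/b)² = (1×0.0579)² = 0.00335;  (2·δr/r)² = (2×0.120)² = 0.0578;  (2·δa/a)² = (2×0.0907)² = 0.0329
δQ/Q = √(0.101) = 0.317

31.7%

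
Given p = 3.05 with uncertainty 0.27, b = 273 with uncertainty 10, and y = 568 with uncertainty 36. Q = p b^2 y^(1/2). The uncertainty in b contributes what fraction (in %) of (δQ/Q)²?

37.8%

(δQ/Q)² = (1·δp/p)² + (2·δb/b)² + (½·δy/y)²
  p term: (1×0.0885)² = 0.00784
  b term: (2×0.0366)² = 0.00537
  y term: (0.5×0.0634)² = 0.00100
Total = 0.0142. Share from b = 0.00537/0.0142 = 0.378.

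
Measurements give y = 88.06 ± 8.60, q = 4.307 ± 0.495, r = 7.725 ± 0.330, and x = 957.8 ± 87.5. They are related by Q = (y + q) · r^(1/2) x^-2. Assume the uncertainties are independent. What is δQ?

5.77e-05

Let u = y + q = 92.37. δu = √(δy² + δq²) = √(74.0 + 0.245) = 8.61, so δu/u = 0.0933.
Q is then a monomial in u, r, x:
δQ/Q = √((δu/u)² + (½·δr/r)² + (-2·δx/x)²) = √(0.00870 + 0.000456 + 0.0334) = 0.206
Q = 0.0002798, so δQ = 0.206 × 0.0002798 = 5.77e-05.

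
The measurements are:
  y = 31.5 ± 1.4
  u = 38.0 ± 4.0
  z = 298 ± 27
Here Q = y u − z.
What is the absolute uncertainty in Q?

Let p = y·u = 1200. δp/p = √((1·δy/y)² + (1·δu/u)²) = √(0.00198 + 0.0111) = 0.114, so δp = 137.
Q = p − z: δQ = √(δp² + δz²) = √(18700 + 729) = 139

139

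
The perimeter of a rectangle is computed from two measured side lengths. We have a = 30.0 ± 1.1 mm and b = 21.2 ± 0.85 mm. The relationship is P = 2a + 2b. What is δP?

Sums and differences: (δP)² = Σ (cᵢ δxᵢ)².
  (2·δa)² = 4.84;  (2·δb)² = 2.89
δP = √(7.73) = 2.78 mm

2.78 mm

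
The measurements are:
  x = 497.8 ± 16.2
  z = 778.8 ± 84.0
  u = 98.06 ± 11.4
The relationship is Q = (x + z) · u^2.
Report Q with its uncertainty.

(1.228 ± 0.297) × 10^7

Let w = x + z = 1277. δw = √(δx² + δz²) = √(262 + 7060) = 85.5, so δw/w = 0.0670.
Q is then a monomial in w, u:
δQ/Q = √((δw/w)² + (2·δu/u)²) = √(0.00449 + 0.0541) = 0.242
Q = 1.228e+07, so δQ = 0.242 × 1.228e+07 = 2.97e+06.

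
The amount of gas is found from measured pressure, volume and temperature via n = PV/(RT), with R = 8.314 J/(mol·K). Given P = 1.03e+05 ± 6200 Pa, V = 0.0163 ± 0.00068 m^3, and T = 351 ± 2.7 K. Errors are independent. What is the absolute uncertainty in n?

Products/powers → add relative errors in quadrature, weighted by exponent:
  (1·δP/P)² = (1×0.0602)² = 0.00362;  (1·δV/V)² = (1×0.0417)² = 0.00174;  (-1·δT/T)² = (-1×0.00769)² = 5.92e-05
δn/n = √(0.00542) = 0.0736
n = 0.575 mol, so δn = 0.0736 × 0.575 = 0.0424 mol.

0.0424 mol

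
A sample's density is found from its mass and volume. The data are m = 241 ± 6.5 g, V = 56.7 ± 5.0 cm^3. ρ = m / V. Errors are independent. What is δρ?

0.392 g/cm^3

For a monomial ρ ∝ m, V^-1, fractional errors add in quadrature:
  (1·δm/m)² = (1×0.0270)² = 0.000727;  (-1·δV/V)² = (-1×0.0882)² = 0.00778
δρ/ρ = √(0.00850) = 0.0922
ρ = 4.25 g/cm^3, so δρ = 0.0922 × 4.25 = 0.392 g/cm^3.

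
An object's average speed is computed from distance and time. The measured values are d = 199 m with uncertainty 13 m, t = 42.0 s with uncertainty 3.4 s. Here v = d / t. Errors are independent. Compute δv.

Products/powers → add relative errors in quadrature, weighted by exponent:
  (1·δd/d)² = (1×0.0653)² = 0.00427;  (-1·δt/t)² = (-1×0.0810)² = 0.00655
δv/v = √(0.0108) = 0.104
v = 4.74 m/s, so δv = 0.104 × 4.74 = 0.493 m/s.

0.493 m/s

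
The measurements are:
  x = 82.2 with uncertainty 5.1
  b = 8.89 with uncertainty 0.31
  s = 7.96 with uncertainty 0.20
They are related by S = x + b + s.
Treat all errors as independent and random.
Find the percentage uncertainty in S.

5.16%

Each term contributes (cᵢ δxᵢ)² to (δS)²:
  (δx)² = 26.0;  (δb)² = 0.0961;  (δs)² = 0.0400
δS = √(26.1) = 5.11
S = 99.0, so δS/S = 5.11/99.0 = 0.0516.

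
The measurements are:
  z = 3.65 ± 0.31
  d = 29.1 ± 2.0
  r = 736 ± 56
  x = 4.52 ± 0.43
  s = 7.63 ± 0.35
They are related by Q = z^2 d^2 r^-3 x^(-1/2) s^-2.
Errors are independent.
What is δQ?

7.6e-08

For a monomial Q ∝ z^2, d^2, r^-3, x^(-1/2), s^-2, fractional errors add in quadrature:
  (2·δz/z)² = (2×0.0849)² = 0.0289;  (2·δd/d)² = (2×0.0687)² = 0.0189;  (-3·δr/r)² = (-3×0.0761)² = 0.0521;  (−½·δx/x)² = (-0.5×0.0951)² = 0.00226;  (-2·δs/s)² = (-2×0.0459)² = 0.00842
δQ/Q = √(0.111) = 0.332
Q = 2.29e-07, so δQ = 0.332 × 2.29e-07 = 7.6e-08.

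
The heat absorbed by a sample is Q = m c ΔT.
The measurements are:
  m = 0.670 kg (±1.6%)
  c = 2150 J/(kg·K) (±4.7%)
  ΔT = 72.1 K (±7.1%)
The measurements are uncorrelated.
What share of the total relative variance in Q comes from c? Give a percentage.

(δQ/Q)² = (1·δm/m)² + (1·δc/c)² + (1·δΔT/ΔT)²
  m term: (1×0.0160)² = 0.000256
  c term: (1×0.0470)² = 0.00221
  ΔT term: (1×0.0710)² = 0.00504
Total = 0.00751. Share from c = 0.00221/0.00751 = 0.294.

29.4%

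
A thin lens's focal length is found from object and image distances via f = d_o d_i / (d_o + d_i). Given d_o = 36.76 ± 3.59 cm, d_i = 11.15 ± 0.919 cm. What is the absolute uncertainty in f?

0.575 cm

∂f/∂d_o = (d_i/(d_o+d_i))² = 0.0542;  ∂f/∂d_i = (d_o/(d_o+d_i))² = 0.589
δf = √((∂f/∂d_o · δd_o)² + (∂f/∂d_i · δd_i)²) = √(0.0378 + 0.293) = 0.575 cm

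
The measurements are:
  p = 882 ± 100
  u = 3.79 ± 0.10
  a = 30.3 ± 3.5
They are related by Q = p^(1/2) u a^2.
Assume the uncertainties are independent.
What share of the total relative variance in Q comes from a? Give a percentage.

93.2%

(δQ/Q)² = (½·δp/p)² + (1·δu/u)² + (2·δa/a)²
  p term: (0.5×0.113)² = 0.00321
  u term: (1×0.0264)² = 0.000696
  a term: (2×0.116)² = 0.0534
Total = 0.0573. Share from a = 0.0534/0.0573 = 0.932.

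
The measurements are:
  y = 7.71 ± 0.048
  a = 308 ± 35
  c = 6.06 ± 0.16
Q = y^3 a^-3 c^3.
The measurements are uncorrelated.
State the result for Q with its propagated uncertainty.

Q is a product of powers, so relative uncertainties combine in quadrature:
  (3·δy/y)² = (3×0.00623)² = 0.000349;  (-3·δa/a)² = (-3×0.114)² = 0.116;  (3·δc/c)² = (3×0.0264)² = 0.00627
δQ/Q = √(0.123) = 0.350
Q = 0.00349, so δQ = 0.350 × 0.00349 = 0.00122.

0.00349 ± 0.00122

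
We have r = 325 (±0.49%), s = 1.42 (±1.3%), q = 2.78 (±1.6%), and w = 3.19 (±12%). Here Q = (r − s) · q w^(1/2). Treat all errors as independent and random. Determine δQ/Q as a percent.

6.23%

Let u = r − s = 324. δu = √(δr² + δs²) = √(2.54 + 0.000341) = 1.59, so δu/u = 0.00492.
Q is then a monomial in u, q, w:
δQ/Q = √((δu/u)² + (1·δq/q)² + (½·δw/w)²) = √(2.42e-05 + 0.000256 + 0.00360) = 0.0623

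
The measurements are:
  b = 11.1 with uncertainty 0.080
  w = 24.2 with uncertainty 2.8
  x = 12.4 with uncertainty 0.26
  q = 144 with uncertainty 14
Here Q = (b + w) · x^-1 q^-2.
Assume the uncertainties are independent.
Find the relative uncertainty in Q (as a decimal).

Let u = b + w = 35.3. δu = √(δb² + δw²) = √(0.00640 + 7.84) = 2.80, so δu/u = 0.0794.
Q is then a monomial in u, x, q:
δQ/Q = √((δu/u)² + (-1·δx/x)² + (-2·δq/q)²) = √(0.00630 + 0.000440 + 0.0378) = 0.211

0.211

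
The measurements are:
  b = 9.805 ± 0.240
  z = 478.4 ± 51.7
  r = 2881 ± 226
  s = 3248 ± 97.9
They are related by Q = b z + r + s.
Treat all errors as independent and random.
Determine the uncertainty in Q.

575

Let p = b·z = 4691. δp/p = √((1·δb/b)² + (1·δz/z)²) = √(0.000599 + 0.0117) = 0.111, so δp = 520.
Q = p + r + s: δQ = √(δp² + δr² + δs²) = √(2.7e+05 + 51100 + 9580) = 575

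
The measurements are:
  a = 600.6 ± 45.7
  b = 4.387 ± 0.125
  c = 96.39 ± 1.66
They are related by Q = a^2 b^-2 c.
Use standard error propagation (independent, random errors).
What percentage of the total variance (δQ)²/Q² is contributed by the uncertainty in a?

86.7%

(δQ/Q)² = (2·δa/a)² + (-2·δb/b)² + (1·δc/c)²
  a term: (2×0.0761)² = 0.0232
  b term: (-2×0.0285)² = 0.00325
  c term: (1×0.0172)² = 0.000297
Total = 0.0267. Share from a = 0.0232/0.0267 = 0.867.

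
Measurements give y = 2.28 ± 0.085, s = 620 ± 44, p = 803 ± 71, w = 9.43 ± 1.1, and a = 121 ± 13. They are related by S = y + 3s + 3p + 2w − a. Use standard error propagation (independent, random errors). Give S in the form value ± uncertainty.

Sums and differences: (δS)² = Σ (cᵢ δxᵢ)².
  (δy)² = 0.00723;  (3·δs)² = 17400;  (3·δp)² = 45400;  (2·δw)² = 4.84;  (δa)² = 169
δS = √(63000) = 251
S = 4170.

4170 ± 251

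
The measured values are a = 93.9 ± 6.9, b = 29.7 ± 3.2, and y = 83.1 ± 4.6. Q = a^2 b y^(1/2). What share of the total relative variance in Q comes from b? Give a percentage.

34.2%

(δQ/Q)² = (2·δa/a)² + (1·δb/b)² + (½·δy/y)²
  a term: (2×0.0735)² = 0.0216
  b term: (1×0.108)² = 0.0116
  y term: (0.5×0.0554)² = 0.000766
Total = 0.0340. Share from b = 0.0116/0.0340 = 0.342.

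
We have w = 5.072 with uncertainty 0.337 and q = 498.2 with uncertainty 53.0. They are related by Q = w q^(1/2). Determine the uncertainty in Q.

9.64

Relative error in a monomial: (δQ/Q)² = Σ (nᵢ · δxᵢ/xᵢ)².
  (1·δw/w)² = (1×0.0664)² = 0.00441;  (½·δq/q)² = (0.5×0.106)² = 0.00283
δQ/Q = √(0.00724) = 0.0851
Q = 113.2, so δQ = 0.0851 × 113.2 = 9.64.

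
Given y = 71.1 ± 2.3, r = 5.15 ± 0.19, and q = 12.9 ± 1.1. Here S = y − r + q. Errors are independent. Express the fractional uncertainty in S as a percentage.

3.24%

Sums and differences: (δS)² = Σ (cᵢ δxᵢ)².
  (δy)² = 5.29;  (δr)² = 0.0361;  (δq)² = 1.21
δS = √(6.54) = 2.56
S = 78.8, so δS/S = 2.56/78.8 = 0.0324.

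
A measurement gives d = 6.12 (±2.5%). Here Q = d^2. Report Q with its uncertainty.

For a monomial Q ∝ d^2, fractional errors add in quadrature:
  (2·δd/d)² = (2×0.0250)² = 0.00250
δQ/Q = √(0.00250) = 0.0500
Q = 37.5, so δQ = 0.0500 × 37.5 = 1.87.

37.5 ± 1.87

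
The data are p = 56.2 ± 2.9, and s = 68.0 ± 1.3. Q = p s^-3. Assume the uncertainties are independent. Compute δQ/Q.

0.0771

Q is a product of powers, so relative uncertainties combine in quadrature:
  (1·δp/p)² = (1×0.0516)² = 0.00266;  (-3·δs/s)² = (-3×0.0191)² = 0.00329
δQ/Q = √(0.00595) = 0.0771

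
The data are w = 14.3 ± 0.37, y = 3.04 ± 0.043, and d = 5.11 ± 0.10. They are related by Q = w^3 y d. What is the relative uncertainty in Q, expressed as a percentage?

For a monomial Q ∝ w^3, y, d, fractional errors add in quadrature:
  (3·δw/w)² = (3×0.0259)² = 0.00603;  (1·δy/y)² = (1×0.0141)² = 0.000200;  (1·δd/d)² = (1×0.0196)² = 0.000383
δQ/Q = √(0.00661) = 0.0813

8.13%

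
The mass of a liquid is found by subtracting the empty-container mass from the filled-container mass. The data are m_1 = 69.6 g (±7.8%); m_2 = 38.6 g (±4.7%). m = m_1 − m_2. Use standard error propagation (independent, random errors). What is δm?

Sums and differences: (δm)² = Σ (cᵢ δxᵢ)².
  (δm_1)² = 29.5;  (δm_2)² = 3.29
δm = √(32.8) = 5.72 g

5.72 g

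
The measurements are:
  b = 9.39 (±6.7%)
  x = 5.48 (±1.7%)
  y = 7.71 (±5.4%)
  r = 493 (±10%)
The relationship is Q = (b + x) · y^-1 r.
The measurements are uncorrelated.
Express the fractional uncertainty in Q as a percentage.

Let u = b + x = 14.9. δu = √(δb² + δx²) = √(0.396 + 0.00868) = 0.636, so δu/u = 0.0428.
Q is then a monomial in u, y, r:
δQ/Q = √((δu/u)² + (-1·δy/y)² + (1·δr/r)²) = √(0.00183 + 0.00292 + 0.0100) = 0.121

12.1%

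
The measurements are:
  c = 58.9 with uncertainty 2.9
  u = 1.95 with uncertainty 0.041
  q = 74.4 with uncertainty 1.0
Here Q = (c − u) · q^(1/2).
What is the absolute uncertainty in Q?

25.2

Let w = c − u = 56.9. δw = √(δc² + δu²) = √(8.41 + 0.00168) = 2.90, so δw/w = 0.0509.
Q is then a monomial in w, q:
δQ/Q = √((δw/w)² + (½·δq/q)²) = √(0.00259 + 4.52e-05) = 0.0514
Q = 491, so δQ = 0.0514 × 491 = 25.2.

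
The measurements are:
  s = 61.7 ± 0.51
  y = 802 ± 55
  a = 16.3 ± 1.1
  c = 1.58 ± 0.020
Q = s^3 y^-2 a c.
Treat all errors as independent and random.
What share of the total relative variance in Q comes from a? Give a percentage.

(δQ/Q)² = (3·δs/s)² + (-2·δy/y)² + (1·δa/a)² + (1·δc/c)²
  s term: (3×0.00827)² = 0.000615
  y term: (-2×0.0686)² = 0.0188
  a term: (1×0.0675)² = 0.00455
  c term: (1×0.0127)² = 0.000160
Total = 0.0241. Share from a = 0.00455/0.0241 = 0.189.

18.9%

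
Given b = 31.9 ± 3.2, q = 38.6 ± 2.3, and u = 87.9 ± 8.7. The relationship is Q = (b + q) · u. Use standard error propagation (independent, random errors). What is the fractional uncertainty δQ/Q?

Let w = b + q = 70.5. δw = √(δb² + δq²) = √(10.2 + 5.29) = 3.94, so δw/w = 0.0559.
Q is then a monomial in w, u:
δQ/Q = √((δw/w)² + (1·δu/u)²) = √(0.00312 + 0.00980) = 0.114

0.114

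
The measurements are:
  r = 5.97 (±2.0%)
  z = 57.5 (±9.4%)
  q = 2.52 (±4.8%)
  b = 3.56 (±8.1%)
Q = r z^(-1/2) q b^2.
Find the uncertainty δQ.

4.44

Since Q is a product/quotient, work with relative uncertainties:
  (1·δr/r)² = (1×0.0200)² = 0.000400;  (−½·δz/z)² = (-0.5×0.0940)² = 0.00221;  (1·δq/q)² = (1×0.0480)² = 0.00230;  (2·δb/b)² = (2×0.0810)² = 0.0262
δQ/Q = √(0.0312) = 0.177
Q = 25.1, so δQ = 0.177 × 25.1 = 4.44.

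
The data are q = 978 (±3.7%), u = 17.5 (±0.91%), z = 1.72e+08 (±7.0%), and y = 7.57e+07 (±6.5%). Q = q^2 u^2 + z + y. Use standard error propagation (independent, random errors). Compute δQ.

Let p = q^2·u^2 = 2.93e+08. δp/p = √((2·δq/q)² + (2·δu/u)²) = √(0.00548 + 0.000331) = 0.0762, so δp = 2.23e+07.
Q = p + z + y: δQ = √(δp² + δz² + δy²) = √(4.98e+14 + 1.45e+14 + 2.42e+13) = 2.58e+07

2.58e+07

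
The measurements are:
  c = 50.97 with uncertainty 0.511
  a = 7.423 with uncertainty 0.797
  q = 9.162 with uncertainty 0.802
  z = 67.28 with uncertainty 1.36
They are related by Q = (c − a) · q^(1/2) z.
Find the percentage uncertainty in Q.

5.29%

Let u = c − a = 43.55. δu = √(δc² + δa²) = √(0.261 + 0.635) = 0.947, so δu/u = 0.0217.
Q is then a monomial in u, q, z:
δQ/Q = √((δu/u)² + (½·δq/q)² + (1·δz/z)²) = √(0.000473 + 0.00192 + 0.000409) = 0.0529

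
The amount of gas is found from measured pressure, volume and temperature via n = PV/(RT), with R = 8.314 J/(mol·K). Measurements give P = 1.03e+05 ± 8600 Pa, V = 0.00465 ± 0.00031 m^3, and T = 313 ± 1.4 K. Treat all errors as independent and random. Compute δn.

For a monomial n ∝ P, V, T^-1, fractional errors add in quadrature:
  (1·δP/P)² = (1×0.0835)² = 0.00697;  (1·δV/V)² = (1×0.0667)² = 0.00444;  (-1·δT/T)² = (-1×0.00447)² = 2e-05
δn/n = √(0.0114) = 0.107
n = 0.184 mol, so δn = 0.107 × 0.184 = 0.0197 mol.

0.0197 mol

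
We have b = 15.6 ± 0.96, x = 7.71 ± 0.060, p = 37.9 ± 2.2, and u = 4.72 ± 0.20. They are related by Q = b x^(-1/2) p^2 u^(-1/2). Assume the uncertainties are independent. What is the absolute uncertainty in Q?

Products/powers → add relative errors in quadrature, weighted by exponent:
  (1·δb/b)² = (1×0.0615)² = 0.00379;  (−½·δx/x)² = (-0.5×0.00778)² = 1.51e-05;  (2·δp/p)² = (2×0.0580)² = 0.0135;  (−½·δu/u)² = (-0.5×0.0424)² = 0.000449
δQ/Q = √(0.0177) = 0.133
Q = 3710, so δQ = 0.133 × 3710 = 495.

495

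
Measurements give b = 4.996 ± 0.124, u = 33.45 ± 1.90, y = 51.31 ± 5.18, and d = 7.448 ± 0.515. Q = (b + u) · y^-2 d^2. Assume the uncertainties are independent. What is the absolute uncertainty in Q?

0.202

Let w = b + u = 38.45. δw = √(δb² + δu²) = √(0.0154 + 3.61) = 1.90, so δw/w = 0.0495.
Q is then a monomial in w, y, d:
δQ/Q = √((δw/w)² + (-2·δy/y)² + (2·δd/d)²) = √(0.00245 + 0.0408 + 0.0191) = 0.250
Q = 0.8101, so δQ = 0.250 × 0.8101 = 0.202.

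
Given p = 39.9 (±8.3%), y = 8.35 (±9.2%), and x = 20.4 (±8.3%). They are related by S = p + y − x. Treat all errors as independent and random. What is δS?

Each term contributes (cᵢ δxᵢ)² to (δS)²:
  (δp)² = 11.0;  (δy)² = 0.590;  (δx)² = 2.87
δS = √(14.4) = 3.80

3.80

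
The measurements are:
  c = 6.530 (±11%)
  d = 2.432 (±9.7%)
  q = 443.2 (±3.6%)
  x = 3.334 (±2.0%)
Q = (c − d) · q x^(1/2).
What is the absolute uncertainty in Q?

624

Let u = c − d = 4.098. δu = √(δc² + δd²) = √(0.516 + 0.0557) = 0.756, so δu/u = 0.184.
Q is then a monomial in u, q, x:
δQ/Q = √((δu/u)² + (1·δq/q)² + (½·δx/x)²) = √(0.0340 + 0.00130 + 0.000100) = 0.188
Q = 3316, so δQ = 0.188 × 3316 = 624.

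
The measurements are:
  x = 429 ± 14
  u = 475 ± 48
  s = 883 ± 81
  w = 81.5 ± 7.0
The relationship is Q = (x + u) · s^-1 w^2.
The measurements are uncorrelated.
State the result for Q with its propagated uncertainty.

6800 ± 1380

Let h = x + u = 904. δh = √(δx² + δu²) = √(196 + 2300) = 50.0, so δh/h = 0.0553.
Q is then a monomial in h, s, w:
δQ/Q = √((δh/h)² + (-1·δs/s)² + (2·δw/w)²) = √(0.00306 + 0.00841 + 0.0295) = 0.202
Q = 6800, so δQ = 0.202 × 6800 = 1380.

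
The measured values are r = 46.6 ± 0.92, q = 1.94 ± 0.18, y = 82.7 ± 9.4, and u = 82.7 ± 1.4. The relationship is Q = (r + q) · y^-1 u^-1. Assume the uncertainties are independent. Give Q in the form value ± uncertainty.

Let w = r + q = 48.5. δw = √(δr² + δq²) = √(0.846 + 0.0324) = 0.937, so δw/w = 0.0193.
Q is then a monomial in w, y, u:
δQ/Q = √((δw/w)² + (-1·δy/y)² + (-1·δu/u)²) = √(0.000373 + 0.0129 + 0.000287) = 0.117
Q = 0.00710, so δQ = 0.117 × 0.00710 = 0.000827.

0.00710 ± 0.000827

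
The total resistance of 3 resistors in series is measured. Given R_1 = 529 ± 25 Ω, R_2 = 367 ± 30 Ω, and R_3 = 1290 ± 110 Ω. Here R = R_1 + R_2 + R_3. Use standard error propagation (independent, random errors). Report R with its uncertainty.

2190 ± 117 Ω

For a sum/difference, combine absolute errors in quadrature:
  (δR_1)² = 625;  (δR_2)² = 900;  (δR_3)² = 12100
δR = √(13600) = 117 Ω
R = 2190 Ω.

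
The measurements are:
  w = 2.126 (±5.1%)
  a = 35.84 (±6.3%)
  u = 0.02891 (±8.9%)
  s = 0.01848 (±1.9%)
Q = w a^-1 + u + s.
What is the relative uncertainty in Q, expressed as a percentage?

5.12%

Let p = w·a^-1 = 0.05932. δp/p = √((1·δw/w)² + (-1·δa/a)²) = √(0.00260 + 0.00397) = 0.0811, so δp = 0.00481.
Q = p + u + s: δQ = √(δp² + δu² + δs²) = √(2.31e-05 + 6.62e-06 + 1.23e-07) = 0.00546
Q = 0.1067, so δQ/Q = 0.00546/0.1067 = 0.0512.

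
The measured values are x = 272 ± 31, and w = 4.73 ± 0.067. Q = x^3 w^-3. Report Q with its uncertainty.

(1.90 ± 0.655) × 10^5

Q is a product of powers, so relative uncertainties combine in quadrature:
  (3·δx/x)² = (3×0.114)² = 0.117;  (-3·δw/w)² = (-3×0.0142)² = 0.00181
δQ/Q = √(0.119) = 0.345
Q = 1.9e+05, so δQ = 0.345 × 1.9e+05 = 65500.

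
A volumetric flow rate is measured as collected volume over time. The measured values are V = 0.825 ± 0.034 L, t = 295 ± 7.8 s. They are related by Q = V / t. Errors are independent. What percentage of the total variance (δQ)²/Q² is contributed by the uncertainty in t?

29.2%

(δQ/Q)² = (1·δV/V)² + (-1·δt/t)²
  V term: (1×0.0412)² = 0.00170
  t term: (-1×0.0264)² = 0.000699
Total = 0.00240. Share from t = 0.000699/0.00240 = 0.292.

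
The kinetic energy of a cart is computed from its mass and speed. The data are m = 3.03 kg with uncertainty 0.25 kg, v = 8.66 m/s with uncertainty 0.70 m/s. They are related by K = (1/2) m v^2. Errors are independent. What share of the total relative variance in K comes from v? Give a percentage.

79.3%

(δK/K)² = (1·δm/m)² + (2·δv/v)²
  m term: (1×0.0825)² = 0.00681
  v term: (2×0.0808)² = 0.0261
Total = 0.0329. Share from v = 0.0261/0.0329 = 0.793.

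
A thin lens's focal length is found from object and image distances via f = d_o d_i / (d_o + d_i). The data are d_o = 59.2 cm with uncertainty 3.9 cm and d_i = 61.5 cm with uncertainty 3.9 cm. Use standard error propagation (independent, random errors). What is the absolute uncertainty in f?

1.38 cm

∂f/∂d_o = (d_i/(d_o+d_i))² = 0.260;  ∂f/∂d_i = (d_o/(d_o+d_i))² = 0.241
δf = √((∂f/∂d_o · δd_o)² + (∂f/∂d_i · δd_i)²) = √(1.03 + 0.880) = 1.38 cm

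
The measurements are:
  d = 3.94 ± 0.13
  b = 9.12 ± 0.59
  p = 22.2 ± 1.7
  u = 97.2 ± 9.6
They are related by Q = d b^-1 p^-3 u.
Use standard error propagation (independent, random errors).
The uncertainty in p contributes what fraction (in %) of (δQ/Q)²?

77.8%

(δQ/Q)² = (1·δd/d)² + (-1·δb/b)² + (-3·δp/p)² + (1·δu/u)²
  d term: (1×0.0330)² = 0.00109
  b term: (-1×0.0647)² = 0.00419
  p term: (-3×0.0766)² = 0.0528
  u term: (1×0.0988)² = 0.00975
Total = 0.0678. Share from p = 0.0528/0.0678 = 0.778.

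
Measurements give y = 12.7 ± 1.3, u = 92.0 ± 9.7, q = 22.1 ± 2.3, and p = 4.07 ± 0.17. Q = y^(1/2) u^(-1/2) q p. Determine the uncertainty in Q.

4.48

Q is a product of powers, so relative uncertainties combine in quadrature:
  (½·δy/y)² = (0.5×0.102)² = 0.00262;  (−½·δu/u)² = (-0.5×0.105)² = 0.00278;  (1·δq/q)² = (1×0.104)² = 0.0108;  (1·δp/p)² = (1×0.0418)² = 0.00174
δQ/Q = √(0.0180) = 0.134
Q = 33.4, so δQ = 0.134 × 33.4 = 4.48.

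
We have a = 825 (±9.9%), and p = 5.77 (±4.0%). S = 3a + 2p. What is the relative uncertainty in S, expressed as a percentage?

Sums and differences: (δS)² = Σ (cᵢ δxᵢ)².
  (3·δa)² = 60000;  (2·δp)² = 0.213
δS = √(60000) = 245
S = 2490, so δS/S = 245/2490 = 0.0985.

9.85%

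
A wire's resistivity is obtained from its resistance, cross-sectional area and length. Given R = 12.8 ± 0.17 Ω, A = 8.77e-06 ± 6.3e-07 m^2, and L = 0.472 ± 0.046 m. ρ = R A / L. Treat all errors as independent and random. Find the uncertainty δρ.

Since ρ is a product/quotient, work with relative uncertainties:
  (1·δR/R)² = (1×0.0133)² = 0.000176;  (1·δA/A)² = (1×0.0718)² = 0.00516;  (-1·δL/L)² = (-1×0.0975)² = 0.00950
δρ/ρ = √(0.0148) = 0.122
ρ = 0.000238 Ω·m, so δρ = 0.122 × 0.000238 = 2.9e-05 Ω·m.

2.9e-05 Ω·m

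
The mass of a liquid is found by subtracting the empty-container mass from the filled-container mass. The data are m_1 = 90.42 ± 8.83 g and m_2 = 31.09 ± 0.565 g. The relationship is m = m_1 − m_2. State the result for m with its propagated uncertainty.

Each term contributes (cᵢ δxᵢ)² to (δm)²:
  (δm_1)² = 78.0;  (δm_2)² = 0.319
δm = √(78.3) = 8.85 g
m = 59.33 g.

59.33 ± 8.85 g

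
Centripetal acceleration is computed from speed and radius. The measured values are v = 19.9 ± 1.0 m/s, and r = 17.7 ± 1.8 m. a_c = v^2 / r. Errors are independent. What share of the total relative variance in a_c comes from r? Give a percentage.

(δa_c/a_c)² = (2·δv/v)² + (-1·δr/r)²
  v term: (2×0.0503)² = 0.0101
  r term: (-1×0.102)² = 0.0103
Total = 0.0204. Share from r = 0.0103/0.0204 = 0.506.

50.6%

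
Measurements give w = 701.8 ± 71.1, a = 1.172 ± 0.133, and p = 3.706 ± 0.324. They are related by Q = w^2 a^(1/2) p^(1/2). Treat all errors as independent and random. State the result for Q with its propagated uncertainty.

(1.026 ± 0.221) × 10^6

For a monomial Q ∝ w^2, a^(1/2), p^(1/2), fractional errors add in quadrature:
  (2·δw/w)² = (2×0.101)² = 0.0411;  (½·δa/a)² = (0.5×0.113)² = 0.00322;  (½·δp/p)² = (0.5×0.0874)² = 0.00191
δQ/Q = √(0.0462) = 0.215
Q = 1.026e+06, so δQ = 0.215 × 1.026e+06 = 2.21e+05.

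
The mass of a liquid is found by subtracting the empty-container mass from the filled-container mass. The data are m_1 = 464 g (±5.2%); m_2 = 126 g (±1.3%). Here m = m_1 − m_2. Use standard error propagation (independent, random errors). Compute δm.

Absolute uncertainties add in quadrature for a linear combination:
  (δm_1)² = 582;  (δm_2)² = 2.68
δm = √(585) = 24.2 g

24.2 g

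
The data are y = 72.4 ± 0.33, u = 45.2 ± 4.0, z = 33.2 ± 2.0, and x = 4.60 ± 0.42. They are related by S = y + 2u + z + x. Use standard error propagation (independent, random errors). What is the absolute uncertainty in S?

8.26

S is a linear combination, so absolute uncertainties add in quadrature:
  (δy)² = 0.109;  (2·δu)² = 64.0;  (δz)² = 4.00;  (δx)² = 0.176
δS = √(68.3) = 8.26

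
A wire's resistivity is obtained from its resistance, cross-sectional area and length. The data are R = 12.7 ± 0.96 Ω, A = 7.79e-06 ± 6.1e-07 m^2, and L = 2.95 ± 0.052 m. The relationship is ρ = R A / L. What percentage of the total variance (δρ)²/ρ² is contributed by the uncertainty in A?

50.4%

(δρ/ρ)² = (1·δR/R)² + (1·δA/A)² + (-1·δL/L)²
  R term: (1×0.0756)² = 0.00571
  A term: (1×0.0783)² = 0.00613
  L term: (-1×0.0176)² = 0.000311
Total = 0.0122. Share from A = 0.00613/0.0122 = 0.504.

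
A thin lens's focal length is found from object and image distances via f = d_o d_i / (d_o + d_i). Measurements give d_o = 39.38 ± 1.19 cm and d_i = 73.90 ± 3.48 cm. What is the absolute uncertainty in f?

∂f/∂d_o = (d_i/(d_o+d_i))² = 0.426;  ∂f/∂d_i = (d_o/(d_o+d_i))² = 0.121
δf = √((∂f/∂d_o · δd_o)² + (∂f/∂d_i · δd_i)²) = √(0.256 + 0.177) = 0.658 cm

0.658 cm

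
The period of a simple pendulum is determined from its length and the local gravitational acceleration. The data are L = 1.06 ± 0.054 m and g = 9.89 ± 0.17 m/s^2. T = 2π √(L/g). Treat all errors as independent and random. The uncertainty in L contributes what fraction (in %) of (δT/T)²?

89.8%

(δT/T)² = (½·δL/L)² + (−½·δg/g)²
  L term: (0.5×0.0509)² = 0.000649
  g term: (-0.5×0.0172)² = 7.39e-05
Total = 0.000723. Share from L = 0.000649/0.000723 = 0.898.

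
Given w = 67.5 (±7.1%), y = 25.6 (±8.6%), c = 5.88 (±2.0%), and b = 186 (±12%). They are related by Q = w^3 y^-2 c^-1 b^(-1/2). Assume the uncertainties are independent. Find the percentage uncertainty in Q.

Q is a product of powers, so relative uncertainties combine in quadrature:
  (3·δw/w)² = (3×0.0710)² = 0.0454;  (-2·δy/y)² = (-2×0.0860)² = 0.0296;  (-1·δc/c)² = (-1×0.0200)² = 0.000400;  (−½·δb/b)² = (-0.5×0.120)² = 0.00360
δQ/Q = √(0.0790) = 0.281

28.1%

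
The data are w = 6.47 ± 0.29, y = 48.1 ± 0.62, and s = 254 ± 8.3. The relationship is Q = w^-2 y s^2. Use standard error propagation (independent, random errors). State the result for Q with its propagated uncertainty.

Products/powers → add relative errors in quadrature, weighted by exponent:
  (-2·δw/w)² = (-2×0.0448)² = 0.00804;  (1·δy/y)² = (1×0.0129)² = 0.000166;  (2·δs/s)² = (2×0.0327)² = 0.00427
δQ/Q = √(0.0125) = 0.112
Q = 74100, so δQ = 0.112 × 74100 = 8280.

74100 ± 8280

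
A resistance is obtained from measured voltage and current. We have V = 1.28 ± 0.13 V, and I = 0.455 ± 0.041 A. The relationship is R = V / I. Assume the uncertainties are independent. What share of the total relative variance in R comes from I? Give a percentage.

(δR/R)² = (1·δV/V)² + (-1·δI/I)²
  V term: (1×0.102)² = 0.0103
  I term: (-1×0.0901)² = 0.00812
Total = 0.0184. Share from I = 0.00812/0.0184 = 0.440.

44.0%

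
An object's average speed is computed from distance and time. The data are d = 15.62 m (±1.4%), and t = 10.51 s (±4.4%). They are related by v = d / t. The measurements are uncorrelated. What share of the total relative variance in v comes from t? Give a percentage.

90.8%

(δv/v)² = (1·δd/d)² + (-1·δt/t)²
  d term: (1×0.0140)² = 0.000196
  t term: (-1×0.0440)² = 0.00194
Total = 0.00213. Share from t = 0.00194/0.00213 = 0.908.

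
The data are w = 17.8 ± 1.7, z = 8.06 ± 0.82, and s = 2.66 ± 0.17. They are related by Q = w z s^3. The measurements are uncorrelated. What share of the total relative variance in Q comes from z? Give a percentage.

(δQ/Q)² = (1·δw/w)² + (1·δz/z)² + (3·δs/s)²
  w term: (1×0.0955)² = 0.00912
  z term: (1×0.102)² = 0.0104
  s term: (3×0.0639)² = 0.0368
Total = 0.0562. Share from z = 0.0104/0.0562 = 0.184.

18.4%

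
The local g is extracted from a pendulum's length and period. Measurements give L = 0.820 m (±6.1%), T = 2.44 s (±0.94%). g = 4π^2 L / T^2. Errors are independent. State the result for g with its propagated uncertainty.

5.44 ± 0.347 m/s^2

For a monomial g ∝ L, T^-2, fractional errors add in quadrature:
  (1·δL/L)² = (1×0.0610)² = 0.00372;  (-2·δT/T)² = (-2×0.00940)² = 0.000353
δg/g = √(0.00407) = 0.0638
g = 5.44 m/s^2, so δg = 0.0638 × 5.44 = 0.347 m/s^2.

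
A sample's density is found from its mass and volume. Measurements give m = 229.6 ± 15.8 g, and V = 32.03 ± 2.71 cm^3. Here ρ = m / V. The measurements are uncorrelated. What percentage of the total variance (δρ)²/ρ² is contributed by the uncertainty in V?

(δρ/ρ)² = (1·δm/m)² + (-1·δV/V)²
  m term: (1×0.0688)² = 0.00474
  V term: (-1×0.0846)² = 0.00716
Total = 0.0119. Share from V = 0.00716/0.0119 = 0.602.

60.2%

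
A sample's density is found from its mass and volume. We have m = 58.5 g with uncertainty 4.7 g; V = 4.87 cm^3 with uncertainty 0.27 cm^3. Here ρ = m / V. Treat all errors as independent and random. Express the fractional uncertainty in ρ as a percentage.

ρ is a product of powers, so relative uncertainties combine in quadrature:
  (1·δm/m)² = (1×0.0803)² = 0.00645;  (-1·δV/V)² = (-1×0.0554)² = 0.00307
δρ/ρ = √(0.00953) = 0.0976

9.76%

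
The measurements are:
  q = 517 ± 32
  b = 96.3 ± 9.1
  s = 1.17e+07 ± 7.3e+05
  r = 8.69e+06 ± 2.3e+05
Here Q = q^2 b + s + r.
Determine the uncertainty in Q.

4.08e+06

Let p = q^2·b = 2.57e+07. δp/p = √((2·δq/q)² + (1·δb/b)²) = √(0.0153 + 0.00893) = 0.156, so δp = 4.01e+06.
Q = p + s + r: δQ = √(δp² + δs² + δr²) = √(1.61e+13 + 5.33e+11 + 5.29e+10) = 4.08e+06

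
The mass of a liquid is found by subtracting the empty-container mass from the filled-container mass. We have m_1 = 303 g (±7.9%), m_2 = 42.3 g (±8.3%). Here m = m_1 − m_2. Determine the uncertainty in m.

Absolute uncertainties add in quadrature for a linear combination:
  (δm_1)² = 573;  (δm_2)² = 12.3
δm = √(585) = 24.2 g

24.2 g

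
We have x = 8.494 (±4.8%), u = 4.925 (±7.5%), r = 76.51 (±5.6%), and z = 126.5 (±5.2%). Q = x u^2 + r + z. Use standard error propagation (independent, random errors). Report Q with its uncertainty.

409.0 ± 33.4

Let p = x·u^2 = 206.0. δp/p = √((1·δx/x)² + (2·δu/u)²) = √(0.00230 + 0.0225) = 0.157, so δp = 32.4.
Q = p + r + z: δQ = √(δp² + δr² + δz²) = √(1050 + 18.4 + 43.3) = 33.4
Q = 409.0.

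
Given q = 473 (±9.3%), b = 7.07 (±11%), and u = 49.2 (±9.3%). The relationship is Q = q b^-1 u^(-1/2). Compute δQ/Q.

Each factor contributes (exponent × relative error)² to (δQ/Q)²:
  (1·δq/q)² = (1×0.0930)² = 0.00865;  (-1·δb/b)² = (-1×0.110)² = 0.0121;  (−½·δu/u)² = (-0.5×0.0930)² = 0.00216
δQ/Q = √(0.0229) = 0.151

0.151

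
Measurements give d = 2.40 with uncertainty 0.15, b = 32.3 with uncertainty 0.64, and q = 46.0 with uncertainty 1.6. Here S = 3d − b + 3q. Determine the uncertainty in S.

S is a linear combination, so absolute uncertainties add in quadrature:
  (3·δd)² = 0.202;  (δb)² = 0.410;  (3·δq)² = 23.0
δS = √(23.7) = 4.86

4.86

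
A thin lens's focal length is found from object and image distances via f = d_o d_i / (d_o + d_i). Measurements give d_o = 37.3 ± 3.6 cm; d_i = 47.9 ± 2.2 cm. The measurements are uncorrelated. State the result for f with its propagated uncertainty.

∂f/∂d_o = (d_i/(d_o+d_i))² = 0.316;  ∂f/∂d_i = (d_o/(d_o+d_i))² = 0.192
δf = √((∂f/∂d_o · δd_o)² + (∂f/∂d_i · δd_i)²) = √(1.29 + 0.178) = 1.21 cm
f = 21.0 cm.

21.0 ± 1.21 cm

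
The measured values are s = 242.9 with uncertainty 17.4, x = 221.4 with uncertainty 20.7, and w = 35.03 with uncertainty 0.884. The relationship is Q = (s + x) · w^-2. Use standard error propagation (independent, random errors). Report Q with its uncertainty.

0.3784 ± 0.0292

Let u = s + x = 464.3. δu = √(δs² + δx²) = √(303 + 428) = 27.0, so δu/u = 0.0582.
Q is then a monomial in u, w:
δQ/Q = √((δu/u)² + (-2·δw/w)²) = √(0.00339 + 0.00255) = 0.0771
Q = 0.3784, so δQ = 0.0771 × 0.3784 = 0.0292.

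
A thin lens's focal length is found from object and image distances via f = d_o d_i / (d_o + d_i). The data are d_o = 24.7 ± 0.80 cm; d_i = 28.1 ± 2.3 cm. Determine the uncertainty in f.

0.552 cm

∂f/∂d_o = (d_i/(d_o+d_i))² = 0.283;  ∂f/∂d_i = (d_o/(d_o+d_i))² = 0.219
δf = √((∂f/∂d_o · δd_o)² + (∂f/∂d_i · δd_i)²) = √(0.0513 + 0.253) = 0.552 cm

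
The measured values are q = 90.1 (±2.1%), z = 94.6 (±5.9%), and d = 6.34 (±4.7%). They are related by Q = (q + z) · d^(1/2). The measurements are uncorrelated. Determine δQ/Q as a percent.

Let u = q + z = 185. δu = √(δq² + δz²) = √(3.58 + 31.2) = 5.89, so δu/u = 0.0319.
Q is then a monomial in u, d:
δQ/Q = √((δu/u)² + (½·δd/d)²) = √(0.00102 + 0.000552) = 0.0396

3.96%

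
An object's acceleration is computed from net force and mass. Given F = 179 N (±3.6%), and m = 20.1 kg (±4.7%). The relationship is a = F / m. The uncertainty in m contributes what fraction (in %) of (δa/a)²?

(δa/a)² = (1·δF/F)² + (-1·δm/m)²
  F term: (1×0.0360)² = 0.00130
  m term: (-1×0.0470)² = 0.00221
Total = 0.00351. Share from m = 0.00221/0.00351 = 0.630.

63.0%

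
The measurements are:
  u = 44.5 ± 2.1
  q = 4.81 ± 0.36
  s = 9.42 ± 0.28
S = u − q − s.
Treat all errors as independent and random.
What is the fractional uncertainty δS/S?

0.0710

Absolute uncertainties add in quadrature for a linear combination:
  (δu)² = 4.41;  (δq)² = 0.130;  (δs)² = 0.0784
δS = √(4.62) = 2.15
S = 30.3, so δS/S = 2.15/30.3 = 0.0710.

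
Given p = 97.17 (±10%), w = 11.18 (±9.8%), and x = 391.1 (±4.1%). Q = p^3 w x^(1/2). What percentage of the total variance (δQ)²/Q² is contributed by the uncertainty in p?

(δQ/Q)² = (3·δp/p)² + (1·δw/w)² + (½·δx/x)²
  p term: (3×0.100)² = 0.0900
  w term: (1×0.0980)² = 0.00960
  x term: (0.5×0.0410)² = 0.000420
Total = 0.100. Share from p = 0.0900/0.100 = 0.900.

90.0%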